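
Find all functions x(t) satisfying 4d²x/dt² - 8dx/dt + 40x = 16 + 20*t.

x = 1/2 + t/2 + C1*cos(3*t)*exp(t) + C2*exp(t)*sin(3*t)

Divide through by 4: x'' - 2x' + 10x = 4 + 5*t.
Characteristic equation r² - 2r + 10 = 0 has discriminant (-2)² - 4·(10) = -36 < 0, so r = 1 ± 3i.
Hence x_h = C1*cos(3*t)*exp(t) + C2*exp(t)*sin(3*t).
For the particular solution try x_p = A0 + A1*t. Substituting and matching coefficients of each power of t gives A0 = 1/2, A1 = 1/2, so x_p = 1/2 + t/2.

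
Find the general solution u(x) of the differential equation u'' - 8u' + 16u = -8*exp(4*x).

Characteristic equation r² - 8r + 16 = 0 has discriminant (-8)² - 4·(16) = 0, so r = 4 is a repeated root.
Hence u_h = (C1 + C2*x)*exp(4*x).
Since exp(4*x) solves the homogeneous equation (r = 4 is a root of multiplicity 2), multiply the trial by x^2. Try u_p = A*x^2*exp(4*x). Substituting into the equation and dividing by exp(4*x) gives A = -4, so u_p = -4*x^2*exp(4*x).

u = C1*exp(4*x) - 4*x**2*exp(4*x) + C2*x*exp(4*x)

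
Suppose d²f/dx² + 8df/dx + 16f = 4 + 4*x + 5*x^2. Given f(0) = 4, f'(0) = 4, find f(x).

Characteristic equation r² + 8r + 16 = 0 has discriminant (8)² - 4·(16) = 0, so r = -4 is a repeated root.
Hence f_h = (C1 + C2*x)*exp(-4*x).
For the particular solution try f_p = A0 + A1*x + A2*x^2. Substituting and matching coefficients of each power of x gives A0 = 31/128, A1 = -1/16, A2 = 5/16, so f_p = 31/128 - x/16 + 5*x^2/16.
General solution: f = 31/128 - x/16 + 5*x^2/16 + C1*exp(-4*x) + C2*x*exp(-4*x).
Apply the initial conditions: f(0) = 31/128 + C1 = 4 and f'(0) = -1/16 + C2 - 4*C1 = 4. Solving gives C1 = 481/128, C2 = 611/32.

f = 31/128 - x/16 + 5*x**2/16 + 481*exp(-4*x)/128 + 611*x*exp(-4*x)/32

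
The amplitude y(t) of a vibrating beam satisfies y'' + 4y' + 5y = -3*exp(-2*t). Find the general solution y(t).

y = -3*exp(-2*t) + C1*cos(t)*exp(-2*t) + C2*exp(-2*t)*sin(t)

Characteristic equation r² + 4r + 5 = 0 has discriminant (4)² - 4·(5) = -4 < 0, so r = -2 ± i.
Hence y_h = C1*cos(t)*exp(-2*t) + C2*exp(-2*t)*sin(t).
Try y_p = A*exp(-2*t). Substituting into the equation and dividing by exp(-2*t) gives A = -3, so y_p = -3*exp(-2*t).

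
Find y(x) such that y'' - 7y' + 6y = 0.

Characteristic equation r² - 7r + 6 = 0 factors as (r - 1)(r - 6) = 0, so r = 1, 6.
Hence y_h = C1*exp(x) + C2*exp(6*x).

y = C1*exp(x) + C2*exp(6*x)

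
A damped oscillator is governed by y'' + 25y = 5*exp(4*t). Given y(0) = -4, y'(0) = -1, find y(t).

y = -169*cos(5*t)/41 - 61*sin(5*t)/205 + 5*exp(4*t)/41

Characteristic equation r² + 25 = 0 has discriminant (0)² - 4·(25) = -100 < 0, so r = ± 5i.
Hence y_h = C1*cos(5*t) + C2*sin(5*t).
Try y_p = A*exp(4*t). Substituting into the equation and dividing by exp(4*t) gives A = 5/41, so y_p = 5*exp(4*t)/41.
General solution: y = 5*exp(4*t)/41 + C1*cos(5*t) + C2*sin(5*t).
Apply the initial conditions: y(0) = 5/41 + C1 = -4 and y'(0) = 20/41 + 5*C2 = -1. Solving gives C1 = -169/41, C2 = -61/205.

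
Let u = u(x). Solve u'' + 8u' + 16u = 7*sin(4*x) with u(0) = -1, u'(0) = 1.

u = -25*exp(-4*x)/32 - 7*cos(4*x)/32 - 17*x*exp(-4*x)/8

Characteristic equation r² + 8r + 16 = 0 has discriminant (8)² - 4·(16) = 0, so r = -4 is a repeated root.
Hence u_h = (C1 + C2*x)*exp(-4*x).
Try u_p = A*cos(4*x) + B*sin(4*x). Substituting and equating the coefficients of cos(4x) and sin(4x) gives A = -7/32, B = 0, so u_p = -7*cos(4*x)/32.
General solution: u = -7*cos(4*x)/32 + C1*exp(-4*x) + C2*x*exp(-4*x).
Apply the initial conditions: u(0) = -7/32 + C1 = -1 and u'(0) = C2 - 4*C1 = 1. Solving gives C1 = -25/32, C2 = -17/8.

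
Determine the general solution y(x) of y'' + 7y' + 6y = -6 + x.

y = -43/36 + x/6 + C1*exp(-x) + C2*exp(-6*x)

Characteristic equation r² + 7r + 6 = 0 factors as (r + 1)(r + 6) = 0, so r = -1, -6.
Hence y_h = C1*exp(-x) + C2*exp(-6*x).
For the particular solution try y_p = A0 + A1*x. Substituting and matching coefficients of each power of x gives A0 = -43/36, A1 = 1/6, so y_p = -43/36 + x/6.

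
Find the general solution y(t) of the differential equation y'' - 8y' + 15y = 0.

Characteristic equation r² - 8r + 15 = 0 factors as (r - 3)(r - 5) = 0, so r = 3, 5.
Hence y_h = C1*exp(3*t) + C2*exp(5*t).

y = C1*exp(3*t) + C2*exp(5*t)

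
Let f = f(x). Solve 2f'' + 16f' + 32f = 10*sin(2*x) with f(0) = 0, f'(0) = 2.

f = -cos(2*x)/5 + exp(-4*x)/5 + 3*sin(2*x)/20 + 5*x*exp(-4*x)/2

Divide through by 2: f'' + 8f' + 16f = 5*sin(2*x).
Characteristic equation r² + 8r + 16 = 0 has discriminant (8)² - 4·(16) = 0, so r = -4 is a repeated root.
Hence f_h = (C1 + C2*x)*exp(-4*x).
Try f_p = A*cos(2*x) + B*sin(2*x). Substituting and equating the coefficients of cos(2x) and sin(2x) gives A = -1/5, B = 3/20, so f_p = -cos(2*x)/5 + 3*sin(2*x)/20.
General solution: f = -cos(2*x)/5 + 3*sin(2*x)/20 + C1*exp(-4*x) + C2*x*exp(-4*x).
Apply the initial conditions: f(0) = -1/5 + C1 = 0 and f'(0) = 3/10 + C2 - 4*C1 = 2. Solving gives C1 = 1/5, C2 = 5/2.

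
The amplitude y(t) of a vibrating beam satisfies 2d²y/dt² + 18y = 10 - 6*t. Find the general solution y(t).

Divide through by 2: y'' + 9y = 5 - 3*t.
Characteristic equation r² + 9 = 0 has discriminant (0)² - 4·(9) = -36 < 0, so r = ± 3i.
Hence y_h = C1*cos(3*t) + C2*sin(3*t).
For the particular solution try y_p = A0 + A1*t. Substituting and matching coefficients of each power of t gives A0 = 5/9, A1 = -1/3, so y_p = 5/9 - t/3.

y = 5/9 - t/3 + C1*cos(3*t) + C2*sin(3*t)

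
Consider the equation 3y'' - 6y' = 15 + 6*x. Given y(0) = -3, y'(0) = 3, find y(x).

Divide through by 3: y'' - 2y' = 5 + 2*x.
Characteristic equation r² - 2r = 0 factors as (r - 2)r = 0, so r = 2, 0.
Hence y_h = C1*exp(2*x) + C2.
Since 0 is a characteristic root (multiplicity 1), multiply the polynomial trial by x: try y_p = x*(A0 + A1*x). Substituting and matching coefficients of each power of x gives A0 = -3, A1 = -1/2, so y_p = -3*x - x^2/2.
General solution: y = C2 - 3*x - x^2/2 + C1*exp(2*x).
Apply the initial conditions: y(0) = C1 + C2 = -3 and y'(0) = -3 + 2*C1 = 3. Solving gives C1 = 3, C2 = -6.

y = -6 - 3*x + 3*exp(2*x) - x**2/2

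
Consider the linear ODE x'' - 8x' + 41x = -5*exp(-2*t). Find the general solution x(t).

Characteristic equation r² - 8r + 41 = 0 has discriminant (-8)² - 4·(41) = -100 < 0, so r = 4 ± 5i.
Hence x_h = C1*cos(5*t)*exp(4*t) + C2*exp(4*t)*sin(5*t).
Try x_p = A*exp(-2*t). Substituting into the equation and dividing by exp(-2*t) gives A = -5/61, so x_p = -5*exp(-2*t)/61.

x = -5*exp(-2*t)/61 + C1*cos(5*t)*exp(4*t) + C2*exp(4*t)*sin(5*t)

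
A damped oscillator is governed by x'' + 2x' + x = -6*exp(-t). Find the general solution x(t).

Characteristic equation r² + 2r + 1 = 0 has discriminant (2)² - 4·(1) = 0, so r = -1 is a repeated root.
Hence x_h = (C1 + C2*t)*exp(-t).
Since exp(-t) solves the homogeneous equation (r = -1 is a root of multiplicity 2), multiply the trial by t^2. Try x_p = A*t^2*exp(-t). Substituting into the equation and dividing by exp(-t) gives A = -3, so x_p = -3*t^2*exp(-t).

x = C1*exp(-t) - 3*t**2*exp(-t) + C2*t*exp(-t)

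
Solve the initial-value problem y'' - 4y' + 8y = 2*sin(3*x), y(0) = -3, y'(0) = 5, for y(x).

Characteristic equation r² - 4r + 8 = 0 has discriminant (-4)² - 4·(8) = -16 < 0, so r = 2 ± 2i.
Hence y_h = C1*cos(2*x)*exp(2*x) + C2*exp(2*x)*sin(2*x).
Try y_p = A*cos(3*x) + B*sin(3*x). Substituting and equating the coefficients of cos(3x) and sin(3x) gives A = 24/145, B = -2/145, so y_p = -2*sin(3*x)/145 + 24*cos(3*x)/145.
General solution: y = -2*sin(3*x)/145 + 24*cos(3*x)/145 + C1*cos(2*x)*exp(2*x) + C2*exp(2*x)*sin(2*x).
Apply the initial conditions: y(0) = 24/145 + C1 = -3 and y'(0) = -6/145 + 2*C1 + 2*C2 = 5. Solving gives C1 = -459/145, C2 = 1649/290.

y = -2*sin(3*x)/145 + 24*cos(3*x)/145 - 459*cos(2*x)*exp(2*x)/145 + 1649*exp(2*x)*sin(2*x)/290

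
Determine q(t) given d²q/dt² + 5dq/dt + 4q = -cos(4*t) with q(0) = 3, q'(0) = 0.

Characteristic equation r² + 5r + 4 = 0 factors as (r + 1)(r + 4) = 0, so r = -1, -4.
Hence q_h = C1*exp(-t) + C2*exp(-4*t).
Try q_p = A*cos(4*t) + B*sin(4*t). Substituting and equating the coefficients of cos(4t) and sin(4t) gives A = 3/136, B = -5/136, so q_p = -5*sin(4*t)/136 + 3*cos(4*t)/136.
General solution: q = -5*sin(4*t)/136 + 3*cos(4*t)/136 + C1*exp(-t) + C2*exp(-4*t).
Apply the initial conditions: q(0) = 3/136 + C1 + C2 = 3 and q'(0) = -5/34 - C1 - 4*C2 = 0. Solving gives C1 = 205/51, C2 = -25/24.

q = -25*exp(-4*t)/24 - 5*sin(4*t)/136 + 3*cos(4*t)/136 + 205*exp(-t)/51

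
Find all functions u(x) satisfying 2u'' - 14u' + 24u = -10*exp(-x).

u = -exp(-x)/4 + C1*exp(4*x) + C2*exp(3*x)

Divide through by 2: u'' - 7u' + 12u = -5*exp(-x).
Characteristic equation r² - 7r + 12 = 0 factors as (r - 4)(r - 3) = 0, so r = 4, 3.
Hence u_h = C1*exp(4*x) + C2*exp(3*x).
Try u_p = A*exp(-x). Substituting into the equation and dividing by exp(-x) gives A = -1/4, so u_p = -exp(-x)/4.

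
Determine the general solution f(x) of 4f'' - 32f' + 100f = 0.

f = C1*cos(3*x)*exp(4*x) + C2*exp(4*x)*sin(3*x)

Divide through by 4: f'' - 8f' + 25f = 0.
Characteristic equation r² - 8r + 25 = 0 has discriminant (-8)² - 4·(25) = -36 < 0, so r = 4 ± 3i.
Hence f_h = C1*cos(3*x)*exp(4*x) + C2*exp(4*x)*sin(3*x).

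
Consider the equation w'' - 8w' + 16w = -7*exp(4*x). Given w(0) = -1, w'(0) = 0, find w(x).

w = -exp(4*x) + 4*x*exp(4*x) - 7*x**2*exp(4*x)/2

Characteristic equation r² - 8r + 16 = 0 has discriminant (-8)² - 4·(16) = 0, so r = 4 is a repeated root.
Hence w_h = (C1 + C2*x)*exp(4*x).
Since exp(4*x) solves the homogeneous equation (r = 4 is a root of multiplicity 2), multiply the trial by x^2. Try w_p = A*x^2*exp(4*x). Substituting into the equation and dividing by exp(4*x) gives A = -7/2, so w_p = -7*x^2*exp(4*x)/2.
General solution: w = C1*exp(4*x) - 7*x^2*exp(4*x)/2 + C2*x*exp(4*x).
Apply the initial conditions: w(0) = C1 = -1 and w'(0) = C2 + 4*C1 = 0. Solving gives C1 = -1, C2 = 4.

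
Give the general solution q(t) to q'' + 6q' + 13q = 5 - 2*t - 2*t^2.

q = 909/2197 - 2*t**2/13 - 2*t/169 + C1*cos(2*t)*exp(-3*t) + C2*exp(-3*t)*sin(2*t)

Characteristic equation r² + 6r + 13 = 0 has discriminant (6)² - 4·(13) = -16 < 0, so r = -3 ± 2i.
Hence q_h = C1*cos(2*t)*exp(-3*t) + C2*exp(-3*t)*sin(2*t).
For the particular solution try q_p = A0 + A1*t + A2*t^2. Substituting and matching coefficients of each power of t gives A0 = 20*2**(17/240)*3**(51/80)*5**(149/240)*7**(19/80)/441, A1 = -2/169, A2 = -2/13, so q_p = 909/2197 - 2*t^2/13 - 2*t/169.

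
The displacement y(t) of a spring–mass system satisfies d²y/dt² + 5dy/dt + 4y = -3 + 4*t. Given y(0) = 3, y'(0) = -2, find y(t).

y = -2 + t - 2*exp(-4*t)/3 + 17*exp(-t)/3

Characteristic equation r² + 5r + 4 = 0 factors as (r + 4)(r + 1) = 0, so r = -4, -1.
Hence y_h = C1*exp(-4*t) + C2*exp(-t).
For the particular solution try y_p = A0 + A1*t. Substituting and matching coefficients of each power of t gives A0 = -2, A1 = 1, so y_p = -2 + t.
General solution: y = -2 + t + C1*exp(-4*t) + C2*exp(-t).
Apply the initial conditions: y(0) = -2 + C1 + C2 = 3 and y'(0) = 1 - C2 - 4*C1 = -2. Solving gives C1 = -2/3, C2 = 17/3.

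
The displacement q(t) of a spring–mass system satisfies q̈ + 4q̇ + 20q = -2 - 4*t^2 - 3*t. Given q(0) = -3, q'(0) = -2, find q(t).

Characteristic equation r² + 4r + 20 = 0 has discriminant (4)² - 4·(20) = -64 < 0, so r = -2 ± 4i.
Hence q_h = C1*cos(4*t)*exp(-2*t) + C2*exp(-2*t)*sin(4*t).
For the particular solution try q_p = A0 + A1*t + A2*t^2. Substituting and matching coefficients of each power of t gives A0 = -33/500, A1 = -7/100, A2 = -1/5, so q_p = -33/500 - 7*t/100 - t^2/5.
General solution: q = -33/500 - 7*t/100 - t^2/5 + C1*cos(4*t)*exp(-2*t) + C2*exp(-2*t)*sin(4*t).
Apply the initial conditions: q(0) = -33/500 + C1 = -3 and q'(0) = -7/100 - 2*C1 + 4*C2 = -2. Solving gives C1 = -1467/500, C2 = -3899/2000.

q = -33/500 - 7*t/100 - t**2/5 - 3899*exp(-2*t)*sin(4*t)/2000 - 1467*cos(4*t)*exp(-2*t)/500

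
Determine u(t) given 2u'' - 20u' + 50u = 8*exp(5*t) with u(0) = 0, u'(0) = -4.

u = -4*t*exp(5*t) + 2*t**2*exp(5*t)

Divide through by 2: u'' - 10u' + 25u = 4*exp(5*t).
Characteristic equation r² - 10r + 25 = 0 has discriminant (-10)² - 4·(25) = 0, so r = 5 is a repeated root.
Hence u_h = (C1 + C2*t)*exp(5*t).
Since exp(5*t) solves the homogeneous equation (r = 5 is a root of multiplicity 2), multiply the trial by t^2. Try u_p = A*t^2*exp(5*t). Substituting into the equation and dividing by exp(5*t) gives A = 2, so u_p = 2*t^2*exp(5*t).
General solution: u = C1*exp(5*t) + 2*t^2*exp(5*t) + C2*t*exp(5*t).
Apply the initial conditions: u(0) = C1 = 0 and u'(0) = C2 + 5*C1 = -4. Solving gives C1 = 0, C2 = -4.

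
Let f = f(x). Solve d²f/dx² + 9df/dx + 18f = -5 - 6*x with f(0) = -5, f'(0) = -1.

f = -1/9 - 10*exp(-3*x) - x/3 + 46*exp(-6*x)/9

Characteristic equation r² + 9r + 18 = 0 factors as (r + 6)(r + 3) = 0, so r = -6, -3.
Hence f_h = C1*exp(-6*x) + C2*exp(-3*x).
For the particular solution try f_p = A0 + A1*x. Substituting and matching coefficients of each power of x gives A0 = -1/9, A1 = -1/3, so f_p = -1/9 - x/3.
General solution: f = -1/9 - x/3 + C1*exp(-6*x) + C2*exp(-3*x).
Apply the initial conditions: f(0) = -1/9 + C1 + C2 = -5 and f'(0) = -1/3 - 6*C1 - 3*C2 = -1. Solving gives C1 = 46/9, C2 = -10.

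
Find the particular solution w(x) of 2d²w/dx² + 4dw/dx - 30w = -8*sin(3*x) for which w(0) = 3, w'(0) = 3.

w = 2*cos(3*x)/51 + 8*sin(3*x)/51 + 13*exp(3*x)/6 + 27*exp(-5*x)/34

Divide through by 2: w'' + 2w' - 15w = -4*sin(3*x).
Characteristic equation r² + 2r - 15 = 0 factors as (r - 3)(r + 5) = 0, so r = 3, -5.
Hence w_h = C1*exp(3*x) + C2*exp(-5*x).
Try w_p = A*cos(3*x) + B*sin(3*x). Substituting and equating the coefficients of cos(3x) and sin(3x) gives A = 2/51, B = 8/51, so w_p = 2*cos(3*x)/51 + 8*sin(3*x)/51.
General solution: w = 2*cos(3*x)/51 + 8*sin(3*x)/51 + C1*exp(3*x) + C2*exp(-5*x).
Apply the initial conditions: w(0) = 2/51 + C1 + C2 = 3 and w'(0) = 8/17 - 5*C2 + 3*C1 = 3. Solving gives C1 = 13/6, C2 = 27/34.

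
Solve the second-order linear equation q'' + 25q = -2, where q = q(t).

q = -2/25 + C1*cos(5*t) + C2*sin(5*t)

Characteristic equation r² + 25 = 0 has discriminant (0)² - 4·(25) = -100 < 0, so r = ± 5i.
Hence q_h = C1*cos(5*t) + C2*sin(5*t).
For the particular solution try q_p = A0. Substituting and matching coefficients of each power of t gives A0 = -2/25, so q_p = -2/25.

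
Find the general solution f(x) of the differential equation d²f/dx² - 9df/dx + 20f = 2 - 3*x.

f = 13/400 - 3*x/20 + C1*exp(4*x) + C2*exp(5*x)

Characteristic equation r² - 9r + 20 = 0 factors as (r - 4)(r - 5) = 0, so r = 4, 5.
Hence f_h = C1*exp(4*x) + C2*exp(5*x).
For the particular solution try f_p = A0 + A1*x. Substituting and matching coefficients of each power of x gives A0 = 13/400, A1 = -3/20, so f_p = 13/400 - 3*x/20.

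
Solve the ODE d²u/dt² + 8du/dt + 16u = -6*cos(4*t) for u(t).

Characteristic equation r² + 8r + 16 = 0 has discriminant (8)² - 4·(16) = 0, so r = -4 is a repeated root.
Hence u_h = (C1 + C2*t)*exp(-4*t).
Try u_p = A*cos(4*t) + B*sin(4*t). Substituting and equating the coefficients of cos(4t) and sin(4t) gives A = 0, B = -3/16, so u_p = -3*sin(4*t)/16.

u = -3*sin(4*t)/16 + C1*exp(-4*t) + C2*t*exp(-4*t)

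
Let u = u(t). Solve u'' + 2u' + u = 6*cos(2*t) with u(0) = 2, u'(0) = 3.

Characteristic equation r² + 2r + 1 = 0 has discriminant (2)² - 4·(1) = 0, so r = -1 is a repeated root.
Hence u_h = (C1 + C2*t)*exp(-t).
Try u_p = A*cos(2*t) + B*sin(2*t). Substituting and equating the coefficients of cos(2t) and sin(2t) gives A = -18/25, B = 24/25, so u_p = -18*cos(2*t)/25 + 24*sin(2*t)/25.
General solution: u = -18*cos(2*t)/25 + 24*sin(2*t)/25 + C1*exp(-t) + C2*t*exp(-t).
Apply the initial conditions: u(0) = -18/25 + C1 = 2 and u'(0) = 48/25 + C2 - C1 = 3. Solving gives C1 = 68/25, C2 = 19/5.

u = -18*cos(2*t)/25 + 24*sin(2*t)/25 + 68*exp(-t)/25 + 19*t*exp(-t)/5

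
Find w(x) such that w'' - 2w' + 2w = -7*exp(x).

Characteristic equation r² - 2r + 2 = 0 has discriminant (-2)² - 4·(2) = -4 < 0, so r = 1 ± i.
Hence w_h = C1*cos(x)*exp(x) + C2*exp(x)*sin(x).
Try w_p = A*exp(x). Substituting into the equation and dividing by exp(x) gives A = -7, so w_p = -7*exp(x).

w = -7*exp(x) + C1*cos(x)*exp(x) + C2*exp(x)*sin(x)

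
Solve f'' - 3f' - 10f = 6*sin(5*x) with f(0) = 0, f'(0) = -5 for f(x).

f = -22*exp(5*x)/35 - 21*sin(5*x)/145 + 9*cos(5*x)/145 + 115*exp(-2*x)/203

Characteristic equation r² - 3r - 10 = 0 factors as (r + 2)(r - 5) = 0, so r = -2, 5.
Hence f_h = C1*exp(-2*x) + C2*exp(5*x).
Try f_p = A*cos(5*x) + B*sin(5*x). Substituting and equating the coefficients of cos(5x) and sin(5x) gives A = 9/145, B = -21/145, so f_p = -21*sin(5*x)/145 + 9*cos(5*x)/145.
General solution: f = -21*sin(5*x)/145 + 9*cos(5*x)/145 + C1*exp(-2*x) + C2*exp(5*x).
Apply the initial conditions: f(0) = 9/145 + C1 + C2 = 0 and f'(0) = -21/29 - 2*C1 + 5*C2 = -5. Solving gives C1 = 115/203, C2 = -22/35.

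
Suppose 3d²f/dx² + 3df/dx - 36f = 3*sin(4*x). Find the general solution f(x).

f = -7*sin(4*x)/200 - cos(4*x)/200 + C1*exp(-4*x) + C2*exp(3*x)

Divide through by 3: f'' + f' - 12f = sin(4*x).
Characteristic equation r² + r - 12 = 0 factors as (r + 4)(r - 3) = 0, so r = -4, 3.
Hence f_h = C1*exp(-4*x) + C2*exp(3*x).
Try f_p = A*cos(4*x) + B*sin(4*x). Substituting and equating the coefficients of cos(4x) and sin(4x) gives A = -1/200, B = -7/200, so f_p = -7*sin(4*x)/200 - cos(4*x)/200.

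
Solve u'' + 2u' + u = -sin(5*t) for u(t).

Characteristic equation r² + 2r + 1 = 0 has discriminant (2)² - 4·(1) = 0, so r = -1 is a repeated root.
Hence u_h = (C1 + C2*t)*exp(-t).
Try u_p = A*cos(5*t) + B*sin(5*t). Substituting and equating the coefficients of cos(5t) and sin(5t) gives A = 5/338, B = 6/169, so u_p = 5*cos(5*t)/338 + 6*sin(5*t)/169.

u = 5*cos(5*t)/338 + 6*sin(5*t)/169 + C1*exp(-t) + C2*t*exp(-t)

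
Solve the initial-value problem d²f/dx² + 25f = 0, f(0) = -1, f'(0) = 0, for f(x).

Characteristic equation r² + 25 = 0 has discriminant (0)² - 4·(25) = -100 < 0, so r = ± 5i.
Hence f_h = C1*cos(5*x) + C2*sin(5*x).
Apply the initial conditions: f(0) = C1 = -1 and f'(0) = 5*C2 = 0. Solving gives C1 = -1, C2 = 0.

f = -cos(5*x)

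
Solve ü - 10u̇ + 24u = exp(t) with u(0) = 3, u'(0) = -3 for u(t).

Characteristic equation r² - 10r + 24 = 0 factors as (r - 6)(r - 4) = 0, so r = 6, 4.
Hence u_h = C1*exp(6*t) + C2*exp(4*t).
Try u_p = A*exp(t). Substituting into the equation and dividing by exp(t) gives A = 1/15, so u_p = exp(t)/15.
General solution: u = exp(t)/15 + C1*exp(6*t) + C2*exp(4*t).
Apply the initial conditions: u(0) = 1/15 + C1 + C2 = 3 and u'(0) = 1/15 + 4*C2 + 6*C1 = -3. Solving gives C1 = -37/5, C2 = 31/3.

u = -37*exp(6*t)/5 + exp(t)/15 + 31*exp(4*t)/3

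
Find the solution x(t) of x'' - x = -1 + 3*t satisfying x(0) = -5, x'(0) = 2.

x = 1 - 3*t - 11*exp(-t)/2 - exp(t)/2

Characteristic equation r² - 1 = 0 factors as (r - 1)(r + 1) = 0, so r = 1, -1.
Hence x_h = C1*exp(t) + C2*exp(-t).
For the particular solution try x_p = A0 + A1*t. Substituting and matching coefficients of each power of t gives A0 = 1, A1 = -3, so x_p = 1 - 3*t.
General solution: x = 1 - 3*t + C1*exp(t) + C2*exp(-t).
Apply the initial conditions: x(0) = 1 + C1 + C2 = -5 and x'(0) = -3 + C1 - C2 = 2. Solving gives C1 = -1/2, C2 = -11/2.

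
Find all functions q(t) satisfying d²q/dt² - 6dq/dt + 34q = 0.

Characteristic equation r² - 6r + 34 = 0 has discriminant (-6)² - 4·(34) = -100 < 0, so r = 3 ± 5i.
Hence q_h = C1*cos(5*t)*exp(3*t) + C2*exp(3*t)*sin(5*t).

q = C1*cos(5*t)*exp(3*t) + C2*exp(3*t)*sin(5*t)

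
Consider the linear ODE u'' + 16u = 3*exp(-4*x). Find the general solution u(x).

Characteristic equation r² + 16 = 0 has discriminant (0)² - 4·(16) = -64 < 0, so r = ± 4i.
Hence u_h = C1*cos(4*x) + C2*sin(4*x).
Try u_p = A*exp(-4*x). Substituting into the equation and dividing by exp(-4*x) gives A = 3/32, so u_p = 3*exp(-4*x)/32.

u = 3*exp(-4*x)/32 + C1*cos(4*x) + C2*sin(4*x)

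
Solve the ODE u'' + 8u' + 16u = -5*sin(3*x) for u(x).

u = -7*sin(3*x)/125 + 24*cos(3*x)/125 + C1*exp(-4*x) + C2*x*exp(-4*x)

Characteristic equation r² + 8r + 16 = 0 has discriminant (8)² - 4·(16) = 0, so r = -4 is a repeated root.
Hence u_h = (C1 + C2*x)*exp(-4*x).
Try u_p = A*cos(3*x) + B*sin(3*x). Substituting and equating the coefficients of cos(3x) and sin(3x) gives A = 24/125, B = -7/125, so u_p = -7*sin(3*x)/125 + 24*cos(3*x)/125.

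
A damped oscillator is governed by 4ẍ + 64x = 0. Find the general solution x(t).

Divide through by 4: x'' + 16x = 0.
Characteristic equation r² + 16 = 0 has discriminant (0)² - 4·(16) = -64 < 0, so r = ± 4i.
Hence x_h = C1*cos(4*t) + C2*sin(4*t).

x = C1*cos(4*t) + C2*sin(4*t)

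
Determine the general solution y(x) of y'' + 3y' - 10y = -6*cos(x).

Characteristic equation r² + 3r - 10 = 0 factors as (r + 5)(r - 2) = 0, so r = -5, 2.
Hence y_h = C1*exp(-5*x) + C2*exp(2*x).
Try y_p = A*cos(x) + B*sin(x). Substituting and equating the coefficients of cos(x) and sin(x) gives A = 33/65, B = -9/65, so y_p = -9*sin(x)/65 + 33*cos(x)/65.

y = -9*sin(x)/65 + 33*cos(x)/65 + C1*exp(-5*x) + C2*exp(2*x)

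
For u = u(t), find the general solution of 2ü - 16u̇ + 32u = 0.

Divide through by 2: u'' - 8u' + 16u = 0.
Characteristic equation r² - 8r + 16 = 0 has discriminant (-8)² - 4·(16) = 0, so r = 4 is a repeated root.
Hence u_h = (C1 + C2*t)*exp(4*t).

u = C1*exp(4*t) + C2*t*exp(4*t)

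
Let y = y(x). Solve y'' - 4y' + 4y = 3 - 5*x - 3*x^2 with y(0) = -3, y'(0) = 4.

y = -13/8 - 11*x/4 - 11*exp(2*x)/8 - 3*x**2/4 + 19*x*exp(2*x)/2

Characteristic equation r² - 4r + 4 = 0 has discriminant (-4)² - 4·(4) = 0, so r = 2 is a repeated root.
Hence y_h = (C1 + C2*x)*exp(2*x).
For the particular solution try y_p = A0 + A1*x + A2*x^2. Substituting and matching coefficients of each power of x gives A0 = -13/8, A1 = -11/4, A2 = -3/4, so y_p = -13/8 - 11*x/4 - 3*x^2/4.
General solution: y = -13/8 - 11*x/4 - 3*x^2/4 + C1*exp(2*x) + C2*x*exp(2*x).
Apply the initial conditions: y(0) = -13/8 + C1 = -3 and y'(0) = -11/4 + C2 + 2*C1 = 4. Solving gives C1 = -11/8, C2 = 19/2.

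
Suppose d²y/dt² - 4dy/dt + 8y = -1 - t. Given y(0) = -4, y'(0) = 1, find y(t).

y = -3/16 - t/8 - 61*cos(2*t)*exp(2*t)/16 + 35*exp(2*t)*sin(2*t)/8

Characteristic equation r² - 4r + 8 = 0 has discriminant (-4)² - 4·(8) = -16 < 0, so r = 2 ± 2i.
Hence y_h = C1*cos(2*t)*exp(2*t) + C2*exp(2*t)*sin(2*t).
For the particular solution try y_p = A0 + A1*t. Substituting and matching coefficients of each power of t gives A0 = -3/16, A1 = -1/8, so y_p = -3/16 - t/8.
General solution: y = -3/16 - t/8 + C1*cos(2*t)*exp(2*t) + C2*exp(2*t)*sin(2*t).
Apply the initial conditions: y(0) = -3/16 + C1 = -4 and y'(0) = -1/8 + 2*C1 + 2*C2 = 1. Solving gives C1 = -61/16, C2 = 35/8.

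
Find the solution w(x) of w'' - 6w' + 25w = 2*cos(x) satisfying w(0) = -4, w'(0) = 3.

w = -sin(x)/51 + 4*cos(x)/51 - 208*cos(4*x)*exp(3*x)/51 + 389*exp(3*x)*sin(4*x)/102

Characteristic equation r² - 6r + 25 = 0 has discriminant (-6)² - 4·(25) = -64 < 0, so r = 3 ± 4i.
Hence w_h = C1*cos(4*x)*exp(3*x) + C2*exp(3*x)*sin(4*x).
Try w_p = A*cos(x) + B*sin(x). Substituting and equating the coefficients of cos(x) and sin(x) gives A = 4/51, B = -1/51, so w_p = -sin(x)/51 + 4*cos(x)/51.
General solution: w = -sin(x)/51 + 4*cos(x)/51 + C1*cos(4*x)*exp(3*x) + C2*exp(3*x)*sin(4*x).
Apply the initial conditions: w(0) = 4/51 + C1 = -4 and w'(0) = -1/51 + 3*C1 + 4*C2 = 3. Solving gives C1 = -208/51, C2 = 389/102.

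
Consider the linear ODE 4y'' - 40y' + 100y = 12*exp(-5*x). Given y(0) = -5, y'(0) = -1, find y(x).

y = -503*exp(5*x)/100 + 3*exp(-5*x)/100 + 243*x*exp(5*x)/10

Divide through by 4: y'' - 10y' + 25y = 3*exp(-5*x).
Characteristic equation r² - 10r + 25 = 0 has discriminant (-10)² - 4·(25) = 0, so r = 5 is a repeated root.
Hence y_h = (C1 + C2*x)*exp(5*x).
Try y_p = A*exp(-5*x). Substituting into the equation and dividing by exp(-5*x) gives A = 3/100, so y_p = 3*exp(-5*x)/100.
General solution: y = 3*exp(-5*x)/100 + C1*exp(5*x) + C2*x*exp(5*x).
Apply the initial conditions: y(0) = 3/100 + C1 = -5 and y'(0) = -3/20 + C2 + 5*C1 = -1. Solving gives C1 = -503/100, C2 = 243/10.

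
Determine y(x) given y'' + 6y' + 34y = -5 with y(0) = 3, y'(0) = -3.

Characteristic equation r² + 6r + 34 = 0 has discriminant (6)² - 4·(34) = -100 < 0, so r = -3 ± 5i.
Hence y_h = C1*cos(5*x)*exp(-3*x) + C2*exp(-3*x)*sin(5*x).
For the particular solution try y_p = A0. Substituting and matching coefficients of each power of x gives A0 = -5/34, so y_p = -5/34.
General solution: y = -5/34 + C1*cos(5*x)*exp(-3*x) + C2*exp(-3*x)*sin(5*x).
Apply the initial conditions: y(0) = -5/34 + C1 = 3 and y'(0) = -3*C1 + 5*C2 = -3. Solving gives C1 = 107/34, C2 = 219/170.

y = -5/34 + 107*cos(5*x)*exp(-3*x)/34 + 219*exp(-3*x)*sin(5*x)/170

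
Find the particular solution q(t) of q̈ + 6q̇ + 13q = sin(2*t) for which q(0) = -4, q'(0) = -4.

q = -4*cos(2*t)/75 + sin(2*t)/25 - 296*cos(2*t)*exp(-3*t)/75 - 199*exp(-3*t)*sin(2*t)/25

Characteristic equation r² + 6r + 13 = 0 has discriminant (6)² - 4·(13) = -16 < 0, so r = -3 ± 2i.
Hence q_h = C1*cos(2*t)*exp(-3*t) + C2*exp(-3*t)*sin(2*t).
Try q_p = A*cos(2*t) + B*sin(2*t). Substituting and equating the coefficients of cos(2t) and sin(2t) gives A = -4/75, B = 1/25, so q_p = -4*cos(2*t)/75 + sin(2*t)/25.
General solution: q = -4*cos(2*t)/75 + sin(2*t)/25 + C1*cos(2*t)*exp(-3*t) + C2*exp(-3*t)*sin(2*t).
Apply the initial conditions: q(0) = -4/75 + C1 = -4 and q'(0) = 2/25 - 3*C1 + 2*C2 = -4. Solving gives C1 = -296/75, C2 = -199/25.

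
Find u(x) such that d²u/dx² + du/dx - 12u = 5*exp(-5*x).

u = 5*exp(-5*x)/8 + C1*exp(3*x) + C2*exp(-4*x)

Characteristic equation r² + r - 12 = 0 factors as (r - 3)(r + 4) = 0, so r = 3, -4.
Hence u_h = C1*exp(3*x) + C2*exp(-4*x).
Try u_p = A*exp(-5*x). Substituting into the equation and dividing by exp(-5*x) gives A = 5/8, so u_p = 5*exp(-5*x)/8.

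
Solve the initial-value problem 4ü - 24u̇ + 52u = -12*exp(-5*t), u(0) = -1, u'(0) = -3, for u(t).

Divide through by 4: u'' - 6u' + 13u = -3*exp(-5*t).
Characteristic equation r² - 6r + 13 = 0 has discriminant (-6)² - 4·(13) = -16 < 0, so r = 3 ± 2i.
Hence u_h = C1*cos(2*t)*exp(3*t) + C2*exp(3*t)*sin(2*t).
Try u_p = A*exp(-5*t). Substituting into the equation and dividing by exp(-5*t) gives A = -3/68, so u_p = -3*exp(-5*t)/68.
General solution: u = -3*exp(-5*t)/68 + C1*cos(2*t)*exp(3*t) + C2*exp(3*t)*sin(2*t).
Apply the initial conditions: u(0) = -3/68 + C1 = -1 and u'(0) = 15/68 + 2*C2 + 3*C1 = -3. Solving gives C1 = -65/68, C2 = -3/17.

u = -3*exp(-5*t)/68 - 65*cos(2*t)*exp(3*t)/68 - 3*exp(3*t)*sin(2*t)/17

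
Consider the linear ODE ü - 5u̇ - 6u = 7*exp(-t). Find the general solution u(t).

u = C1*exp(6*t) + C2*exp(-t) - t*exp(-t)

Characteristic equation r² - 5r - 6 = 0 factors as (r - 6)(r + 1) = 0, so r = 6, -1.
Hence u_h = C1*exp(6*t) + C2*exp(-t).
Since exp(-t) solves the homogeneous equation (r = -1 is a root of multiplicity 1), multiply the trial by t. Try u_p = A*t*exp(-t). Substituting into the equation and dividing by exp(-t) gives A = -1, so u_p = -t*exp(-t).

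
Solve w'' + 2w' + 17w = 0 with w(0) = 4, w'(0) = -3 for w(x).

Characteristic equation r² + 2r + 17 = 0 has discriminant (2)² - 4·(17) = -64 < 0, so r = -1 ± 4i.
Hence w_h = C1*cos(4*x)*exp(-x) + C2*exp(-x)*sin(4*x).
Apply the initial conditions: w(0) = C1 = 4 and w'(0) = -C1 + 4*C2 = -3. Solving gives C1 = 4, C2 = 1/4.

w = 4*cos(4*x)*exp(-x) + exp(-x)*sin(4*x)/4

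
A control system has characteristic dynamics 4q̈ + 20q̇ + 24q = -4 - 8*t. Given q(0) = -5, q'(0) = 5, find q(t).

q = 1/9 - 10*exp(-2*t) - t/3 + 44*exp(-3*t)/9

Divide through by 4: q'' + 5q' + 6q = -1 - 2*t.
Characteristic equation r² + 5r + 6 = 0 factors as (r + 2)(r + 3) = 0, so r = -2, -3.
Hence q_h = C1*exp(-2*t) + C2*exp(-3*t).
For the particular solution try q_p = A0 + A1*t. Substituting and matching coefficients of each power of t gives A0 = 1/9, A1 = -1/3, so q_p = 1/9 - t/3.
General solution: q = 1/9 - t/3 + C1*exp(-2*t) + C2*exp(-3*t).
Apply the initial conditions: q(0) = 1/9 + C1 + C2 = -5 and q'(0) = -1/3 - 3*C2 - 2*C1 = 5. Solving gives C1 = -10, C2 = 44/9.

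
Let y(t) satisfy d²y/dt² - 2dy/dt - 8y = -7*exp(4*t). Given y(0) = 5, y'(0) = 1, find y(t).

y = 73*exp(4*t)/36 + 107*exp(-2*t)/36 - 7*t*exp(4*t)/6

Characteristic equation r² - 2r - 8 = 0 factors as (r - 4)(r + 2) = 0, so r = 4, -2.
Hence y_h = C1*exp(4*t) + C2*exp(-2*t).
Since exp(4*t) solves the homogeneous equation (r = 4 is a root of multiplicity 1), multiply the trial by t. Try y_p = A*t*exp(4*t). Substituting into the equation and dividing by exp(4*t) gives A = -7/6, so y_p = -7*t*exp(4*t)/6.
General solution: y = C1*exp(4*t) + C2*exp(-2*t) - 7*t*exp(4*t)/6.
Apply the initial conditions: y(0) = C1 + C2 = 5 and y'(0) = -7/6 - 2*C2 + 4*C1 = 1. Solving gives C1 = 73/36, C2 = 107/36.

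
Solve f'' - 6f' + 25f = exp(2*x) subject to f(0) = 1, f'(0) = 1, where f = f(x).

f = exp(2*x)/17 - 33*exp(3*x)*sin(4*x)/68 + 16*cos(4*x)*exp(3*x)/17

Characteristic equation r² - 6r + 25 = 0 has discriminant (-6)² - 4·(25) = -64 < 0, so r = 3 ± 4i.
Hence f_h = C1*cos(4*x)*exp(3*x) + C2*exp(3*x)*sin(4*x).
Try f_p = A*exp(2*x). Substituting into the equation and dividing by exp(2*x) gives A = 1/17, so f_p = exp(2*x)/17.
General solution: f = exp(2*x)/17 + C1*cos(4*x)*exp(3*x) + C2*exp(3*x)*sin(4*x).
Apply the initial conditions: f(0) = 1/17 + C1 = 1 and f'(0) = 2/17 + 3*C1 + 4*C2 = 1. Solving gives C1 = 16/17, C2 = -33/68.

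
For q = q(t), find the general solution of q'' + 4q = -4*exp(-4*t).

q = -exp(-4*t)/5 + C1*cos(2*t) + C2*sin(2*t)

Characteristic equation r² + 4 = 0 has discriminant (0)² - 4·(4) = -16 < 0, so r = ± 2i.
Hence q_h = C1*cos(2*t) + C2*sin(2*t).
Try q_p = A*exp(-4*t). Substituting into the equation and dividing by exp(-4*t) gives A = -1/5, so q_p = -exp(-4*t)/5.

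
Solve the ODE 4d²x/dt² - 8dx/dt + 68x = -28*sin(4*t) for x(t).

Divide through by 4: x'' - 2x' + 17x = -7*sin(4*t).
Characteristic equation r² - 2r + 17 = 0 has discriminant (-2)² - 4·(17) = -64 < 0, so r = 1 ± 4i.
Hence x_h = C1*cos(4*t)*exp(t) + C2*exp(t)*sin(4*t).
Try x_p = A*cos(4*t) + B*sin(4*t). Substituting and equating the coefficients of cos(4t) and sin(4t) gives A = -56/65, B = -7/65, so x_p = -56*cos(4*t)/65 - 7*sin(4*t)/65.

x = -56*cos(4*t)/65 - 7*sin(4*t)/65 + C1*cos(4*t)*exp(t) + C2*exp(t)*sin(4*t)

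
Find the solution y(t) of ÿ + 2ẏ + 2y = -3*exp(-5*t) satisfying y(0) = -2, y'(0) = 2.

Characteristic equation r² + 2r + 2 = 0 has discriminant (2)² - 4·(2) = -4 < 0, so r = -1 ± i.
Hence y_h = C1*cos(t)*exp(-t) + C2*exp(-t)*sin(t).
Try y_p = A*exp(-5*t). Substituting into the equation and dividing by exp(-5*t) gives A = -3/17, so y_p = -3*exp(-5*t)/17.
General solution: y = -3*exp(-5*t)/17 + C1*cos(t)*exp(-t) + C2*exp(-t)*sin(t).
Apply the initial conditions: y(0) = -3/17 + C1 = -2 and y'(0) = 15/17 + C2 - C1 = 2. Solving gives C1 = -31/17, C2 = -12/17.

y = -3*exp(-5*t)/17 - 31*cos(t)*exp(-t)/17 - 12*exp(-t)*sin(t)/17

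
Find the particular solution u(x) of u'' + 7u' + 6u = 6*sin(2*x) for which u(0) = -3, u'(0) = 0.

u = -78*exp(-x)/25 - 21*cos(2*x)/50 + 3*sin(2*x)/50 + 27*exp(-6*x)/50

Characteristic equation r² + 7r + 6 = 0 factors as (r + 1)(r + 6) = 0, so r = -1, -6.
Hence u_h = C1*exp(-x) + C2*exp(-6*x).
Try u_p = A*cos(2*x) + B*sin(2*x). Substituting and equating the coefficients of cos(2x) and sin(2x) gives A = -21/50, B = 3/50, so u_p = -21*cos(2*x)/50 + 3*sin(2*x)/50.
General solution: u = -21*cos(2*x)/50 + 3*sin(2*x)/50 + C1*exp(-x) + C2*exp(-6*x).
Apply the initial conditions: u(0) = -21/50 + C1 + C2 = -3 and u'(0) = 3/25 - C1 - 6*C2 = 0. Solving gives C1 = -78/25, C2 = 27/50.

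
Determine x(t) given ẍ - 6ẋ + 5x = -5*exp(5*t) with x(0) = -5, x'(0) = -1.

Characteristic equation r² - 6r + 5 = 0 factors as (r - 1)(r - 5) = 0, so r = 1, 5.
Hence x_h = C1*exp(t) + C2*exp(5*t).
Since exp(5*t) solves the homogeneous equation (r = 5 is a root of multiplicity 1), multiply the trial by t. Try x_p = A*t*exp(5*t). Substituting into the equation and dividing by exp(5*t) gives A = -5/4, so x_p = -5*t*exp(5*t)/4.
General solution: x = C1*exp(t) + C2*exp(5*t) - 5*t*exp(5*t)/4.
Apply the initial conditions: x(0) = C1 + C2 = -5 and x'(0) = -5/4 + C1 + 5*C2 = -1. Solving gives C1 = -101/16, C2 = 21/16.

x = -101*exp(t)/16 + 21*exp(5*t)/16 - 5*t*exp(5*t)/4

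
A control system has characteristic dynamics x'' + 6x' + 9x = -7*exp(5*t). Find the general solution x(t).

Characteristic equation r² + 6r + 9 = 0 has discriminant (6)² - 4·(9) = 0, so r = -3 is a repeated root.
Hence x_h = (C1 + C2*t)*exp(-3*t).
Try x_p = A*exp(5*t). Substituting into the equation and dividing by exp(5*t) gives A = -7/64, so x_p = -7*exp(5*t)/64.

x = -7*exp(5*t)/64 + C1*exp(-3*t) + C2*t*exp(-3*t)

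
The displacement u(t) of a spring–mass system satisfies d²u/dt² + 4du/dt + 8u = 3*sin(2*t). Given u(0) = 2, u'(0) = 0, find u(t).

Characteristic equation r² + 4r + 8 = 0 has discriminant (4)² - 4·(8) = -16 < 0, so r = -2 ± 2i.
Hence u_h = C1*cos(2*t)*exp(-2*t) + C2*exp(-2*t)*sin(2*t).
Try u_p = A*cos(2*t) + B*sin(2*t). Substituting and equating the coefficients of cos(2t) and sin(2t) gives A = -3/10, B = 3/20, so u_p = -3*cos(2*t)/10 + 3*sin(2*t)/20.
General solution: u = -3*cos(2*t)/10 + 3*sin(2*t)/20 + C1*cos(2*t)*exp(-2*t) + C2*exp(-2*t)*sin(2*t).
Apply the initial conditions: u(0) = -3/10 + C1 = 2 and u'(0) = 3/10 - 2*C1 + 2*C2 = 0. Solving gives C1 = 23/10, C2 = 43/20.

u = -3*cos(2*t)/10 + 3*sin(2*t)/20 + 23*cos(2*t)*exp(-2*t)/10 + 43*exp(-2*t)*sin(2*t)/20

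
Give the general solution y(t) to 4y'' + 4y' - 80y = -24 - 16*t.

Divide through by 4: y'' + y' - 20y = -6 - 4*t.
Characteristic equation r² + r - 20 = 0 factors as (r - 4)(r + 5) = 0, so r = 4, -5.
Hence y_h = C1*exp(4*t) + C2*exp(-5*t).
For the particular solution try y_p = A0 + A1*t. Substituting and matching coefficients of each power of t gives A0 = 31/100, A1 = 1/5, so y_p = 31/100 + t/5.

y = 31/100 + t/5 + C1*exp(4*t) + C2*exp(-5*t)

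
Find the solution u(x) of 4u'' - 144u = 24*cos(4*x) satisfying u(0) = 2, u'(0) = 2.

Divide through by 4: u'' - 36u = 6*cos(4*x).
Characteristic equation r² - 36 = 0 factors as (r - 6)(r + 6) = 0, so r = 6, -6.
Hence u_h = C1*exp(6*x) + C2*exp(-6*x).
Try u_p = A*cos(4*x) + B*sin(4*x). Substituting and equating the coefficients of cos(4x) and sin(4x) gives A = -3/26, B = 0, so u_p = -3*cos(4*x)/26.
General solution: u = -3*cos(4*x)/26 + C1*exp(6*x) + C2*exp(-6*x).
Apply the initial conditions: u(0) = -3/26 + C1 + C2 = 2 and u'(0) = -6*C2 + 6*C1 = 2. Solving gives C1 = 191/156, C2 = 139/156.

u = -3*cos(4*x)/26 + 139*exp(-6*x)/156 + 191*exp(6*x)/156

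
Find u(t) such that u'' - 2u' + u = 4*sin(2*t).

u = -12*sin(2*t)/25 + 16*cos(2*t)/25 + C1*exp(t) + C2*t*exp(t)

Characteristic equation r² - 2r + 1 = 0 has discriminant (-2)² - 4·(1) = 0, so r = 1 is a repeated root.
Hence u_h = (C1 + C2*t)*exp(t).
Try u_p = A*cos(2*t) + B*sin(2*t). Substituting and equating the coefficients of cos(2t) and sin(2t) gives A = 16/25, B = -12/25, so u_p = -12*sin(2*t)/25 + 16*cos(2*t)/25.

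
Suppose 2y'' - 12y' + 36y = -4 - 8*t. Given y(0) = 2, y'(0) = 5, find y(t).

y = -5/27 - 2*t/9 - 4*exp(3*t)*sin(3*t)/9 + 59*cos(3*t)*exp(3*t)/27

Divide through by 2: y'' - 6y' + 18y = -2 - 4*t.
Characteristic equation r² - 6r + 18 = 0 has discriminant (-6)² - 4·(18) = -36 < 0, so r = 3 ± 3i.
Hence y_h = C1*cos(3*t)*exp(3*t) + C2*exp(3*t)*sin(3*t).
For the particular solution try y_p = A0 + A1*t. Substituting and matching coefficients of each power of t gives A0 = -5/27, A1 = -2/9, so y_p = -5/27 - 2*t/9.
General solution: y = -5/27 - 2*t/9 + C1*cos(3*t)*exp(3*t) + C2*exp(3*t)*sin(3*t).
Apply the initial conditions: y(0) = -5/27 + C1 = 2 and y'(0) = -2/9 + 3*C1 + 3*C2 = 5. Solving gives C1 = 59/27, C2 = -4/9.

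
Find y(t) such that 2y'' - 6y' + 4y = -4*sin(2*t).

Divide through by 2: y'' - 3y' + 2y = -2*sin(2*t).
Characteristic equation r² - 3r + 2 = 0 factors as (r - 2)(r - 1) = 0, so r = 2, 1.
Hence y_h = C1*exp(2*t) + C2*exp(t).
Try y_p = A*cos(2*t) + B*sin(2*t). Substituting and equating the coefficients of cos(2t) and sin(2t) gives A = -3/10, B = 1/10, so y_p = -3*cos(2*t)/10 + sin(2*t)/10.

y = -3*cos(2*t)/10 + sin(2*t)/10 + C1*exp(2*t) + C2*exp(t)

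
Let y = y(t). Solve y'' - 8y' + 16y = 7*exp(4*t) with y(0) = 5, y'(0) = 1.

Characteristic equation r² - 8r + 16 = 0 has discriminant (-8)² - 4·(16) = 0, so r = 4 is a repeated root.
Hence y_h = (C1 + C2*t)*exp(4*t).
Since exp(4*t) solves the homogeneous equation (r = 4 is a root of multiplicity 2), multiply the trial by t^2. Try y_p = A*t^2*exp(4*t). Substituting into the equation and dividing by exp(4*t) gives A = 7/2, so y_p = 7*t^2*exp(4*t)/2.
General solution: y = C1*exp(4*t) + 7*t^2*exp(4*t)/2 + C2*t*exp(4*t).
Apply the initial conditions: y(0) = C1 = 5 and y'(0) = C2 + 4*C1 = 1. Solving gives C1 = 5, C2 = -19.

y = 5*exp(4*t) - 19*t*exp(4*t) + 7*t**2*exp(4*t)/2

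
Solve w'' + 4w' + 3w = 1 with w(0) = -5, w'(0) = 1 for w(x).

Characteristic equation r² + 4r + 3 = 0 factors as (r + 3)(r + 1) = 0, so r = -3, -1.
Hence w_h = C1*exp(-3*x) + C2*exp(-x).
For the particular solution try w_p = A0. Substituting and matching coefficients of each power of x gives A0 = 1/3, so w_p = 1/3.
General solution: w = 1/3 + C1*exp(-3*x) + C2*exp(-x).
Apply the initial conditions: w(0) = 1/3 + C1 + C2 = -5 and w'(0) = -C2 - 3*C1 = 1. Solving gives C1 = 13/6, C2 = -15/2.

w = 1/3 - 15*exp(-x)/2 + 13*exp(-3*x)/6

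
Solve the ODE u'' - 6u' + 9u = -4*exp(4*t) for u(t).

u = -4*exp(4*t) + C1*exp(3*t) + C2*t*exp(3*t)

Characteristic equation r² - 6r + 9 = 0 has discriminant (-6)² - 4·(9) = 0, so r = 3 is a repeated root.
Hence u_h = (C1 + C2*t)*exp(3*t).
Try u_p = A*exp(4*t). Substituting into the equation and dividing by exp(4*t) gives A = -4, so u_p = -4*exp(4*t).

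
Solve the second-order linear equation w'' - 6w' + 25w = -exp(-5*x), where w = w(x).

w = -exp(-5*x)/80 + C1*cos(4*x)*exp(3*x) + C2*exp(3*x)*sin(4*x)

Characteristic equation r² - 6r + 25 = 0 has discriminant (-6)² - 4·(25) = -64 < 0, so r = 3 ± 4i.
Hence w_h = C1*cos(4*x)*exp(3*x) + C2*exp(3*x)*sin(4*x).
Try w_p = A*exp(-5*x). Substituting into the equation and dividing by exp(-5*x) gives A = -1/80, so w_p = -exp(-5*x)/80.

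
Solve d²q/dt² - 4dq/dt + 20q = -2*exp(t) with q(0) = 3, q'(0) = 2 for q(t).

Characteristic equation r² - 4r + 20 = 0 has discriminant (-4)² - 4·(20) = -64 < 0, so r = 2 ± 4i.
Hence q_h = C1*cos(4*t)*exp(2*t) + C2*exp(2*t)*sin(4*t).
Try q_p = A*exp(t). Substituting into the equation and dividing by exp(t) gives A = -2/17, so q_p = -2*exp(t)/17.
General solution: q = -2*exp(t)/17 + C1*cos(4*t)*exp(2*t) + C2*exp(2*t)*sin(4*t).
Apply the initial conditions: q(0) = -2/17 + C1 = 3 and q'(0) = -2/17 + 2*C1 + 4*C2 = 2. Solving gives C1 = 53/17, C2 = -35/34.

q = -2*exp(t)/17 - 35*exp(2*t)*sin(4*t)/34 + 53*cos(4*t)*exp(2*t)/17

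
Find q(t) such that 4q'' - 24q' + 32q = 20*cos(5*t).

Divide through by 4: q'' - 6q' + 8q = 5*cos(5*t).
Characteristic equation r² - 6r + 8 = 0 factors as (r - 4)(r - 2) = 0, so r = 4, 2.
Hence q_h = C1*exp(4*t) + C2*exp(2*t).
Try q_p = A*cos(5*t) + B*sin(5*t). Substituting and equating the coefficients of cos(5t) and sin(5t) gives A = -85/1189, B = -150/1189, so q_p = -150*sin(5*t)/1189 - 85*cos(5*t)/1189.

q = -150*sin(5*t)/1189 - 85*cos(5*t)/1189 + C1*exp(4*t) + C2*exp(2*t)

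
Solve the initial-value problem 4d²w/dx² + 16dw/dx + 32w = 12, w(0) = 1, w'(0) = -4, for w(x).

w = 3/8 - 11*exp(-2*x)*sin(2*x)/8 + 5*cos(2*x)*exp(-2*x)/8

Divide through by 4: w'' + 4w' + 8w = 3.
Characteristic equation r² + 4r + 8 = 0 has discriminant (4)² - 4·(8) = -16 < 0, so r = -2 ± 2i.
Hence w_h = C1*cos(2*x)*exp(-2*x) + C2*exp(-2*x)*sin(2*x).
For the particular solution try w_p = A0. Substituting and matching coefficients of each power of x gives A0 = 3/8, so w_p = 3/8.
General solution: w = 3/8 + C1*cos(2*x)*exp(-2*x) + C2*exp(-2*x)*sin(2*x).
Apply the initial conditions: w(0) = 3/8 + C1 = 1 and w'(0) = -2*C1 + 2*C2 = -4. Solving gives C1 = 5/8, C2 = -11/8.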